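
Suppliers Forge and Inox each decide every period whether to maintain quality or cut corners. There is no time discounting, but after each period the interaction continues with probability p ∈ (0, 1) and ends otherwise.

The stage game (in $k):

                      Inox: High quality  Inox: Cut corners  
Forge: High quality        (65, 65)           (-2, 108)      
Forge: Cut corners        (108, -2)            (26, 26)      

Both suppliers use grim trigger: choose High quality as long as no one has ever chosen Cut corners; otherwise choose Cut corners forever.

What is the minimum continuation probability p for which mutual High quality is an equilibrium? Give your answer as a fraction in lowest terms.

Expected cooperation value is 65 + p·65 + p²·65 + … = 65/(1−p); deviation gives 108 + p·26/(1−p).
65 ≥ 108(1−p) + 26p ⇒ 82p ≥ 43 ⇒ p ≥ 43/82.

43/82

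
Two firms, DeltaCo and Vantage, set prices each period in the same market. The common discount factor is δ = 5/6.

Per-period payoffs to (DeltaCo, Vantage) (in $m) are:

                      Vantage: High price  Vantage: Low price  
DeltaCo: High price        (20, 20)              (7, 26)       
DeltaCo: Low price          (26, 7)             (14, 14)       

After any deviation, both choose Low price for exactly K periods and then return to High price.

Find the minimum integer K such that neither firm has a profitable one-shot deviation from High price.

2

Need Σ_{k=1}^{K} δ^k ≥ (26−20)/(20−14) = 1.0000 at δ = 5/6.
At K = 1 the sum is 0.8333 < 1.0000; at K = 2 it is 1.5278 ≥ 1.0000.
So the minimum punishment length is K = 2.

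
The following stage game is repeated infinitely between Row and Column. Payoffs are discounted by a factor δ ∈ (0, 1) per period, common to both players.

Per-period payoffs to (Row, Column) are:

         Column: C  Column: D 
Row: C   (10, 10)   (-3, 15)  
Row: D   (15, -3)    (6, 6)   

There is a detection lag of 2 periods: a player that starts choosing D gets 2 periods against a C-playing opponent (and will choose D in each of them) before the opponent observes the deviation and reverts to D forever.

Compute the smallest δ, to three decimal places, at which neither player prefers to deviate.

0.745

Deviating for the 2 undetected periods gains 15−10 = 5 per period over cooperation, then loses 10−6 = 4 per period forever once punishment starts.
Gain: 5(1 + δ + … + δ^1); loss: 4·δ^2/(1−δ).
No profitable deviation ⇔ 5(1−δ^2) ≤ 4·δ^2, i.e. δ^2 ≥ 5/(5+4) = 5/9.
Hence δ ≥ (5/9)^(1/2) ≈ 0.745.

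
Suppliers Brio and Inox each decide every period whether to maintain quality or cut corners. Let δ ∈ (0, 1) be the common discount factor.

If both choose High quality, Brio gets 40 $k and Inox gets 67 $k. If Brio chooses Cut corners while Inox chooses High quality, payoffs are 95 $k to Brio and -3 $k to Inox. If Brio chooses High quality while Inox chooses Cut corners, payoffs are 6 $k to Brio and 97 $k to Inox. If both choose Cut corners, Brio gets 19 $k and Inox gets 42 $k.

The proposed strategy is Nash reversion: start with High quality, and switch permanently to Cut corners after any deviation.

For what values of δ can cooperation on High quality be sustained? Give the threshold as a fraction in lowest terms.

Brio: cooperation gives 40 each period; deviation gives 95 once then 19 forever.
  40/(1−δ) ≥ 95 + 19δ/(1−δ) ⇒ δ ≥ 55/76.
Inox: cooperation gives 67 each period; deviation gives 97 once then 42 forever.
  δ ≥ 30/55 = 6/11.
Both must hold, so the binding constraint is Brio's: δ ≥ 55/76.

55/76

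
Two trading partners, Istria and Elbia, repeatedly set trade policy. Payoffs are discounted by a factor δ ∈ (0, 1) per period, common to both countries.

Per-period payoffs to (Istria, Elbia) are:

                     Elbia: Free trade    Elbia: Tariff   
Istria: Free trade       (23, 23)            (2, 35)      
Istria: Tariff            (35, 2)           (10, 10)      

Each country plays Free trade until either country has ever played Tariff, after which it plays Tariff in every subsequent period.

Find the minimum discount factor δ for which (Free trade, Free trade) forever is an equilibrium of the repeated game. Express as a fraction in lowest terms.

Under grim trigger the critical discount factor is (T−C)/(T−P) with T = 35, C = 23, P = 10.
δ* = (35−23)/(35−10) = 12/25.

12/25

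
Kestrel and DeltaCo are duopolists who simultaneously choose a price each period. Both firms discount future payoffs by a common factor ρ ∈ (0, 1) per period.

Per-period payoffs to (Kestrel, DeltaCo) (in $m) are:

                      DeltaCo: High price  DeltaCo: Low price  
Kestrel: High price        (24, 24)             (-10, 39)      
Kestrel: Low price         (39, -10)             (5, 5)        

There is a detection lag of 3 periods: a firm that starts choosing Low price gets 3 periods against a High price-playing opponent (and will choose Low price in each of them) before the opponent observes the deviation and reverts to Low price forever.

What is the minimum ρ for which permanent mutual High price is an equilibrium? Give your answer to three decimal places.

0.761

The best deviation is to choose Low price for all 3 undetected periods, earning 39 each, then 5 forever once detected.
Deviation value: 39(1−ρ^3)/(1−ρ) + 5ρ^3/(1−ρ); cooperation value: 24/(1−ρ).
IC: 24 ≥ 39(1−ρ^3) + 5ρ^3 = 39 − 34ρ^3.
So ρ^3 ≥ 15/34, giving ρ ≥ (15/34)^(1/3) ≈ 0.761.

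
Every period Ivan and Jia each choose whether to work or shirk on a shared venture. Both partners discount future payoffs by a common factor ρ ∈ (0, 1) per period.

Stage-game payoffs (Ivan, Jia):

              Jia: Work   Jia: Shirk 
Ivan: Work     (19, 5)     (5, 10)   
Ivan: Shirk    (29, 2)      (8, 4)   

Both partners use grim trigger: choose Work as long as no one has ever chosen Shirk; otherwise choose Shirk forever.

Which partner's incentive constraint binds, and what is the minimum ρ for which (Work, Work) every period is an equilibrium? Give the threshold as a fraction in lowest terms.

Ivan's threshold: (29−19)/(29−8) = 10/21.
Jia's threshold: (10−5)/(10−4) = 5/6.
10/21 < 5/6, so Jia binds and ρ* = 5/6.

Jia; ρ ≥ 5/6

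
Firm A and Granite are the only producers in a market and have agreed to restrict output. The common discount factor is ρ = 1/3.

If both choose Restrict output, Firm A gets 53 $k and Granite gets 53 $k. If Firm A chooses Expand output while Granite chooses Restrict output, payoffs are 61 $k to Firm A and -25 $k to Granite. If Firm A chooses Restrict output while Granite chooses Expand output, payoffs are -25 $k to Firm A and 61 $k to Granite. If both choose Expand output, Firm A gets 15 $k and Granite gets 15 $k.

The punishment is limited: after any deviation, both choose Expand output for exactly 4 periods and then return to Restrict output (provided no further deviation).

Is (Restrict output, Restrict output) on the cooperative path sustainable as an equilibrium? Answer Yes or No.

Comparing payoff streams over the 5 periods until play realigns: cooperate → 53(1+ρ+…+ρ^4); deviate → 61 + 15(ρ+…+ρ^4).
Cooperation is sustained iff (53−15)(ρ+…+ρ^4) ≥ 61−53.
ρ+…+ρ^4 = 1/3·(1−(1/3)^4)/(1−1/3) = 0.4938, and (61−53)/(53−15) = 0.2105.
0.4938 ≥ 0.2105, so cooperation is sustainable.

Yes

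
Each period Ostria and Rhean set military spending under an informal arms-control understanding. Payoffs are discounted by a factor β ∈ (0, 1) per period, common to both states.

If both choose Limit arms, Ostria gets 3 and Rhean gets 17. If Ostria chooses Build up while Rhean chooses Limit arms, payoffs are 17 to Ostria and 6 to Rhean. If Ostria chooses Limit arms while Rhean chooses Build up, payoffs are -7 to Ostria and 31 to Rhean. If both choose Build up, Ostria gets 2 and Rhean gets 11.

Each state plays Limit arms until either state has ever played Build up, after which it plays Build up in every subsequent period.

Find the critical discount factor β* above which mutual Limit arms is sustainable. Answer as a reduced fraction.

Ostria's threshold: (17−3)/(17−2) = 14/15.
Rhean's threshold: (31−17)/(31−11) = 7/10.
14/15 > 7/10, so Ostria binds and β* = 14/15.

14/15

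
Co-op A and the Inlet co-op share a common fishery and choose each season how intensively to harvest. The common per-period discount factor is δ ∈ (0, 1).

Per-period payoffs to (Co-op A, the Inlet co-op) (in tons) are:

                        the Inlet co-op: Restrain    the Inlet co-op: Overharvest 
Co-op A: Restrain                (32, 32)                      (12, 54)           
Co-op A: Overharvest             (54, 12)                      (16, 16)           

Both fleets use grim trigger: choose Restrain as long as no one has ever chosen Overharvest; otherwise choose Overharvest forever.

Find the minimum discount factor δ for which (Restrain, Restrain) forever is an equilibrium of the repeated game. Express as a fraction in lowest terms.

One-period gain from deviating is 54 − 32 = 22. The loss is 32 − 16 = 16 in every subsequent period, with present value 16·δ/(1−δ).
Deviation is unprofitable when 16·δ/(1−δ) ≥ 22, i.e. δ/(1−δ) ≥ 11/8.
Equivalently δ ≥ 22/(22+16) = 11/19.

11/19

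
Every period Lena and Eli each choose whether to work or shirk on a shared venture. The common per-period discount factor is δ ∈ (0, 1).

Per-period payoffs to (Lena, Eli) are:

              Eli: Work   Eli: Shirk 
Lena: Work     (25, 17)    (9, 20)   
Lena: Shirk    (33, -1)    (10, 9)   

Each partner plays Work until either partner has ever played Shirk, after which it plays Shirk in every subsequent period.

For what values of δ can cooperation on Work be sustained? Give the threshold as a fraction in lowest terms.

8/23

Lena's threshold: (33−25)/(33−10) = 8/23.
Eli's threshold: (20−17)/(20−9) = 3/11.
8/23 > 3/11, so Lena binds and δ* = 8/23.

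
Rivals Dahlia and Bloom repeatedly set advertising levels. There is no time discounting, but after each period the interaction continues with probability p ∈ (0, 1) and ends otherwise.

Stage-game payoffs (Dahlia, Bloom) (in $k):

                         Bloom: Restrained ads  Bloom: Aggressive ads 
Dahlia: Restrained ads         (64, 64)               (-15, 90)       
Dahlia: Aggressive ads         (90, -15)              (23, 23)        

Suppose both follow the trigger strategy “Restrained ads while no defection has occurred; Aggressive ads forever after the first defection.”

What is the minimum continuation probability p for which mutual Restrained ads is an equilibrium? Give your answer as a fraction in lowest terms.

With no time discounting, the continuation probability p plays the role of the discount factor.
Grim-trigger IC: 64/(1−p) ≥ 90 + 23p/(1−p) ⇒ p ≥ (90−64)/(90−23) = 26/67.

26/67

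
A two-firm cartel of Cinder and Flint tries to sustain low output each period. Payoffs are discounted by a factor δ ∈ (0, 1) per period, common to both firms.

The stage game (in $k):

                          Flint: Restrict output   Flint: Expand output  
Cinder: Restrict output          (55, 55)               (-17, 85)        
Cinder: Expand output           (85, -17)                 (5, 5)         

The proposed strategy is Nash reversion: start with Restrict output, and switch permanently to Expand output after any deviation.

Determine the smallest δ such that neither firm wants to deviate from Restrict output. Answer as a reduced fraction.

3/8

Under grim trigger the critical discount factor is (T−C)/(T−P) with T = 85, C = 55, P = 5.
δ* = (85−55)/(85−5) = 30/80 = 3/8.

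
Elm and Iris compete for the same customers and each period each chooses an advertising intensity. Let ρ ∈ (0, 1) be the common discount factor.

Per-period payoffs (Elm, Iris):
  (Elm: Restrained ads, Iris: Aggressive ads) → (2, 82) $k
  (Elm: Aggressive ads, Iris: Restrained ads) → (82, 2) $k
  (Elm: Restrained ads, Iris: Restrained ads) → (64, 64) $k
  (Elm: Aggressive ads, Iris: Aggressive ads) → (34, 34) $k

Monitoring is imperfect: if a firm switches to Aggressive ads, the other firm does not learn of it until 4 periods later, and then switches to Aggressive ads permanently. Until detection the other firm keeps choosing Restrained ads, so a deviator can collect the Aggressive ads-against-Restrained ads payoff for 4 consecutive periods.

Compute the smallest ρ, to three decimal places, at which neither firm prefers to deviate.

0.783

A deviator earns 82 for 4 periods, then 34 forever; cooperating earns 64 forever. Multiplying the IC by (1−ρ):
64 ≥ 82(1−ρ^4) + 34ρ^4, so 48·ρ^4 ≥ 18 and ρ^4 ≥ 3/8.
ρ ≥ (3/8)^(1/4) ≈ 0.783.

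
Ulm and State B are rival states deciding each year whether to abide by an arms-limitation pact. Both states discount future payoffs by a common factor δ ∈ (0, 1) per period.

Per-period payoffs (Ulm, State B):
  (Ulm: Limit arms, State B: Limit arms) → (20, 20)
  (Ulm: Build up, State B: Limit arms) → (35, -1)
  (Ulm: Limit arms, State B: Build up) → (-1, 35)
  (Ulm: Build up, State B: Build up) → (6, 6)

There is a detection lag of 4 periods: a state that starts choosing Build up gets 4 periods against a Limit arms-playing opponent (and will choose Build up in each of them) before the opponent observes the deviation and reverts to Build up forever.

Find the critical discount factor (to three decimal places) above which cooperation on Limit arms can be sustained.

0.848

A deviator earns 35 for 4 periods, then 6 forever; cooperating earns 20 forever. Multiplying the IC by (1−δ):
20 ≥ 35(1−δ^4) + 6δ^4, so 29·δ^4 ≥ 15 and δ^4 ≥ 15/29.
δ ≥ (15/29)^(1/4) ≈ 0.848.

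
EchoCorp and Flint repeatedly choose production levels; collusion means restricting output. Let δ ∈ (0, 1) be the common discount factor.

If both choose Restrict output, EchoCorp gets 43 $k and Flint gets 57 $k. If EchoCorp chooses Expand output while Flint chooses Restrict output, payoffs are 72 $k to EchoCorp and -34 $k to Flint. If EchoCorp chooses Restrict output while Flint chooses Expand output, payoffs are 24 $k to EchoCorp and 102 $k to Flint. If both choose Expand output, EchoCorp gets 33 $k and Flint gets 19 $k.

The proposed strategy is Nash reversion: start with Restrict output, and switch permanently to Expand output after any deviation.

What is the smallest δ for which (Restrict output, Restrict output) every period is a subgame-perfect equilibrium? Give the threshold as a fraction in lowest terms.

For EchoCorp: deviation gain 72−43 = 29, per-period punishment loss 43−33 = 10. IC gives δ ≥ 29/39.
For Flint: gain 45, loss 38 per period, so δ ≥ 45/83.
The tighter constraint is EchoCorp's, so cooperation needs δ ≥ 29/39.

29/39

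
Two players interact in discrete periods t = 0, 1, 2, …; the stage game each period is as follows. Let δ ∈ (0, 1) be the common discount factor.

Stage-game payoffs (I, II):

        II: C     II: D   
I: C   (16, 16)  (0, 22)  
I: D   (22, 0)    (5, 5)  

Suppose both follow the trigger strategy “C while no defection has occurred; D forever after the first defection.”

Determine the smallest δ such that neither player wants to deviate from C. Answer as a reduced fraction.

6/17

Cooperation forever yields 16 each period: 16/(1−δ).
Deviating yields 22 once, then 5 forever: 22 + 5δ/(1−δ).
No profitable deviation requires 16/(1−δ) ≥ 22 + 5δ/(1−δ).
Multiplying by (1−δ): 16 ≥ 22(1−δ) + 5δ = 22 − 17δ.
So 17δ ≥ 6, i.e. δ ≥ 6/17.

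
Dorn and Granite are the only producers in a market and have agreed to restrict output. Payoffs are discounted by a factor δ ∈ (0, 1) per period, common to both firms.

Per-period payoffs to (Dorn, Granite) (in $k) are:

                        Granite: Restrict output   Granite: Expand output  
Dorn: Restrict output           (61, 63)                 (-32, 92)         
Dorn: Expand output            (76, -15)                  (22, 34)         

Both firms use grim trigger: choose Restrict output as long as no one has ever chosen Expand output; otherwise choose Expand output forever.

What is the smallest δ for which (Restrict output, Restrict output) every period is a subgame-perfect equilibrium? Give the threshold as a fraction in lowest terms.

For Dorn: deviation gain 76−61 = 15, per-period punishment loss 61−22 = 39. IC gives δ ≥ 15/54 = 5/18.
For Granite: gain 29, loss 29 per period, so δ ≥ 29/58 = 1/2.
The tighter constraint is Granite's, so cooperation needs δ ≥ 1/2.

1/2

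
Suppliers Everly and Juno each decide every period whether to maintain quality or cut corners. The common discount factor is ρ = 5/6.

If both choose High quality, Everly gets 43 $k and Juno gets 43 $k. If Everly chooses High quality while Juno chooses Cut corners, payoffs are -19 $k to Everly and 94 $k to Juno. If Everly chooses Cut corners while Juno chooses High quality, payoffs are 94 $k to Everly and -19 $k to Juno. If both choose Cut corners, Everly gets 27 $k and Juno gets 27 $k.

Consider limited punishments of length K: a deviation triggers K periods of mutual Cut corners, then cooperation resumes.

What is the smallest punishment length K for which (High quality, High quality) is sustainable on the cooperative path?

6

No profitable deviation requires (43−27)(ρ+…+ρ^K) ≥ 94−43, i.e. ρ+…+ρ^K ≥ 51/16 ≈ 3.1875.
With ρ = 5/6, the partial sums are K=1: 0.8333, K=2: 1.5278, K=3: 2.1065, K=4: 2.5887, K=5: 2.9906, K=6: 3.3255.
K = 6 is the first length at which the sum reaches 3.1875.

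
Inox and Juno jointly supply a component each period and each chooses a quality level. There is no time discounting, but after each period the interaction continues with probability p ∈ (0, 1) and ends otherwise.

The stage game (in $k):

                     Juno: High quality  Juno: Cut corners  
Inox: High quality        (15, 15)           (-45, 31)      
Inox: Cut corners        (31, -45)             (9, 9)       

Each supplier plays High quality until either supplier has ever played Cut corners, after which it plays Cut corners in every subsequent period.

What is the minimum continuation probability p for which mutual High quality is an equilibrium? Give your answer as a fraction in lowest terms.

Expected cooperation value is 15 + p·15 + p²·15 + … = 15/(1−p); deviation gives 31 + p·9/(1−p).
15 ≥ 31(1−p) + 9p ⇒ 22p ≥ 16 ⇒ p ≥ 16/22 = 8/11.

8/11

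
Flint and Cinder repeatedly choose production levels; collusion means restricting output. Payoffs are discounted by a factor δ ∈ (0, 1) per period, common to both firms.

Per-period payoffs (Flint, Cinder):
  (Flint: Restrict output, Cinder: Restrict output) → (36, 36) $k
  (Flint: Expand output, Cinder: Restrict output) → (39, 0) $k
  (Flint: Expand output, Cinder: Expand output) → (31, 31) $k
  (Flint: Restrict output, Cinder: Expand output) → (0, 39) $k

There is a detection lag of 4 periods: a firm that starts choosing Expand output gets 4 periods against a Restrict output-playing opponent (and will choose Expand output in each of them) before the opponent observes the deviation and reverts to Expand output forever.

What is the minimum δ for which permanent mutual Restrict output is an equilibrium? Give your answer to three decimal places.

A deviator earns 39 for 4 periods, then 31 forever; cooperating earns 36 forever. Multiplying the IC by (1−δ):
36 ≥ 39(1−δ^4) + 31δ^4, so 8·δ^4 ≥ 3 and δ^4 ≥ 3/8.
δ ≥ (3/8)^(1/4) ≈ 0.783.

0.783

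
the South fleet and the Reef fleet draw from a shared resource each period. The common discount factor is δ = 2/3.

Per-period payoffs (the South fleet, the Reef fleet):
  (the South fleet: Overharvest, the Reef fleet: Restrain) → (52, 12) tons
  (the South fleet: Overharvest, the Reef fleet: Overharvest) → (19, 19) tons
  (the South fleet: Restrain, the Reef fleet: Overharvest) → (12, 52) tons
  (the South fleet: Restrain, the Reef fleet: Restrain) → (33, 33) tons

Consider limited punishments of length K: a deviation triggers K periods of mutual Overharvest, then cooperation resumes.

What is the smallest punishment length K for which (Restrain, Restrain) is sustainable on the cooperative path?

3

No profitable deviation requires (33−19)(δ+…+δ^K) ≥ 52−33, i.e. δ+…+δ^K ≥ 19/14 ≈ 1.3571.
With δ = 2/3, the partial sums are K=1: 0.6667, K=2: 1.1111, K=3: 1.4074.
K = 3 is the first length at which the sum reaches 1.3571.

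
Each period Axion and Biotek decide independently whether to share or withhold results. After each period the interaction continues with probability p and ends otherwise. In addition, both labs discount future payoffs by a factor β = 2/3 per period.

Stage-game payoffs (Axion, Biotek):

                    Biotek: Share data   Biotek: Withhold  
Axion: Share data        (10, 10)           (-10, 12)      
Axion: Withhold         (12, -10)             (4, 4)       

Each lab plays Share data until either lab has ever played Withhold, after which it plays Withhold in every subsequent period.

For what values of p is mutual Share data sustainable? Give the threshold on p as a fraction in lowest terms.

With continuation probability p and discount β, the effective per-period discount factor is βp.
Grim-trigger IC: βp ≥ (12−10)/(12−4) = 1/4.
So p ≥ (1/4)/(2/3) = 3/8.

3/8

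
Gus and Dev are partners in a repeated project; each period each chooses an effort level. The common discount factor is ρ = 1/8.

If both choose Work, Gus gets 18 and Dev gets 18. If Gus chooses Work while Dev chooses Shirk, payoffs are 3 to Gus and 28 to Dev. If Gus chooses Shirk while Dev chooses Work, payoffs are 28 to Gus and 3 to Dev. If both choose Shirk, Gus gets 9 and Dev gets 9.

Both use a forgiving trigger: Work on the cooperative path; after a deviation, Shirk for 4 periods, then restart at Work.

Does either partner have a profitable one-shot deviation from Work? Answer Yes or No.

A one-shot deviation gives 28 now, then 9 for 4 periods, then back to 18.
Gain from deviating: (28−18) today; loss: (18−9) in each of the next 4 periods.
No-deviation condition: (18−9)(ρ+…+ρ^4) ≥ 28−18, i.e. ρ+…+ρ^4 ≥ 10/9.
At ρ = 1/8: ρ+…+ρ^4 = 0.1428 < 1.1111.
So cooperation is not sustainable.

Yes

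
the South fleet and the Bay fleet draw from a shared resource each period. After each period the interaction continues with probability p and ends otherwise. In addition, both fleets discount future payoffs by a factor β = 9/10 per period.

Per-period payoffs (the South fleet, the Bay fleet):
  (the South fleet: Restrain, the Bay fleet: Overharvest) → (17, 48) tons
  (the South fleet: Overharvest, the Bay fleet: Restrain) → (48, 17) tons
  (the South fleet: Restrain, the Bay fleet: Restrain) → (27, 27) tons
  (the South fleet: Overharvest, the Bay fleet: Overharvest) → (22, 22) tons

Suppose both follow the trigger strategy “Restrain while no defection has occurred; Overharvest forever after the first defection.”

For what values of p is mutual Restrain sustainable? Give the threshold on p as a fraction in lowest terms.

35/39

Expected continuation weight on next period's payoff is β·p = 9/10·p, which plays the role of the discount factor.
Cooperation requires 9/10·p ≥ (48−27)/(48−22) = 21/26, hence p ≥ 35/39.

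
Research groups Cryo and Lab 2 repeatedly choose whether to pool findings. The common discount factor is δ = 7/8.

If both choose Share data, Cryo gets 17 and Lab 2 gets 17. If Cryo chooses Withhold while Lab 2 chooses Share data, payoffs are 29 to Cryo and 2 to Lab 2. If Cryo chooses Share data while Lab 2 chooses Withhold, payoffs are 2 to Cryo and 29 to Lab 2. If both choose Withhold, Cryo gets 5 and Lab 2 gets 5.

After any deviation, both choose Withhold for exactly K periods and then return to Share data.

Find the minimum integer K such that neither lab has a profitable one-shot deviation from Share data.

2

IC: δ(1−δ^K)/(1−δ) ≥ (29−17)/(17−5) = 1.
With δ = 7/8: need 1 − δ^K ≥ 1·(1−7/8)/(7/8), i.e. δ^K ≤ 0.8571.
Since (7/8)^1 = 0.8750 and (7/8)^2 = 0.7656, the smallest such K is 2.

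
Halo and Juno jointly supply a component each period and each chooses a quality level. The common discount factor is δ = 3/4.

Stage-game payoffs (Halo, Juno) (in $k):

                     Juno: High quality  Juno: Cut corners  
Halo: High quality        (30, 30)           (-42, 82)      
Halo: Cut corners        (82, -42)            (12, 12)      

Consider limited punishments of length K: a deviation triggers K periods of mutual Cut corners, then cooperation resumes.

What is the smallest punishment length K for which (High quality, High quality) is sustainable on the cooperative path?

12

Need Σ_{k=1}^{K} δ^k ≥ (82−30)/(30−12) = 2.8889 at δ = 3/4.
At K = 11 the sum is 2.8733 < 2.8889; at K = 12 it is 2.9050 ≥ 2.8889.
So the minimum punishment length is K = 12.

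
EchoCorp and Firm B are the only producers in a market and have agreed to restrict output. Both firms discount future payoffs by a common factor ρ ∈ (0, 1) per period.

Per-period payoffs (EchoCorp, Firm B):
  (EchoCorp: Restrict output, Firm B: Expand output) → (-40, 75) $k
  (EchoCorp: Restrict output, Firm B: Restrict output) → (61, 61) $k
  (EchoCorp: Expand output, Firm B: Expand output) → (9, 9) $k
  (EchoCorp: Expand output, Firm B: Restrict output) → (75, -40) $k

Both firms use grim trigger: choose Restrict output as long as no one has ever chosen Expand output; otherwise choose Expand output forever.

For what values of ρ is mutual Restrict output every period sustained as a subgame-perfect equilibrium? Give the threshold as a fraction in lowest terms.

61/(1−ρ) ≥ 75 + 9ρ/(1−ρ)
61 ≥ 75 − 66ρ
ρ ≥ 14/66 = 7/33.

7/33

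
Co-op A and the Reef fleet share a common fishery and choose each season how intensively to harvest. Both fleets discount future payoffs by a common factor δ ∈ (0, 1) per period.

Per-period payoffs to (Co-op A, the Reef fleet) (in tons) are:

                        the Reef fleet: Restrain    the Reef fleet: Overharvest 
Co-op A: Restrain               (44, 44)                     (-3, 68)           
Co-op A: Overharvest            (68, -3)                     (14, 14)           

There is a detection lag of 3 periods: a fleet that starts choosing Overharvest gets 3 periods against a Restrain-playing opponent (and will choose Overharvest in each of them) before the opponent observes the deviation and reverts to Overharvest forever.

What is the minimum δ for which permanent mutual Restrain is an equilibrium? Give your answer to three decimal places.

0.763

Deviating for the 3 undetected periods gains 68−44 = 24 per period over cooperation, then loses 44−14 = 30 per period forever once punishment starts.
Gain: 24(1 + δ + … + δ^2); loss: 30·δ^3/(1−δ).
No profitable deviation ⇔ 24(1−δ^3) ≤ 30·δ^3, i.e. δ^3 ≥ 24/(24+30) = 4/9.
Hence δ ≥ (4/9)^(1/3) ≈ 0.763.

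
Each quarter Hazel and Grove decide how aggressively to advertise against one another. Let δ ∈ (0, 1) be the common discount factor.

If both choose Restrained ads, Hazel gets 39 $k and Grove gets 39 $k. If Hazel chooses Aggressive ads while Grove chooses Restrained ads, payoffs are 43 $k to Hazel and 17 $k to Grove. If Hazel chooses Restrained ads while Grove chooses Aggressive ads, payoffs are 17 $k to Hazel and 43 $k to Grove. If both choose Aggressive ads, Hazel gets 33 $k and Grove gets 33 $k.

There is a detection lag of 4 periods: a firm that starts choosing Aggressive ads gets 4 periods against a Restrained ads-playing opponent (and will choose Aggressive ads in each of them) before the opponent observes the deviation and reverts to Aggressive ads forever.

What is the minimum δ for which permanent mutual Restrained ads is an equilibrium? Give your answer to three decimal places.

0.795

A deviator earns 43 for 4 periods, then 33 forever; cooperating earns 39 forever. Multiplying the IC by (1−δ):
39 ≥ 43(1−δ^4) + 33δ^4, so 10·δ^4 ≥ 4 and δ^4 ≥ 2/5.
δ ≥ (2/5)^(1/4) ≈ 0.795.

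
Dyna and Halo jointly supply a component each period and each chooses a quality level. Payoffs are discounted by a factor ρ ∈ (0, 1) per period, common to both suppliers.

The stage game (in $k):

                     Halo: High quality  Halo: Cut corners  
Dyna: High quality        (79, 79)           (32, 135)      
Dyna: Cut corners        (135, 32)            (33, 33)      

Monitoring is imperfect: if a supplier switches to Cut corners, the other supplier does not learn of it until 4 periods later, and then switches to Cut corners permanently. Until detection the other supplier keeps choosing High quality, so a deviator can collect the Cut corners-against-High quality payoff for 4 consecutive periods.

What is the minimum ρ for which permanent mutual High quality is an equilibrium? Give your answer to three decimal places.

The best deviation is to choose Cut corners for all 4 undetected periods, earning 135 each, then 33 forever once detected.
Deviation value: 135(1−ρ^4)/(1−ρ) + 33ρ^4/(1−ρ); cooperation value: 79/(1−ρ).
IC: 79 ≥ 135(1−ρ^4) + 33ρ^4 = 135 − 102ρ^4.
So ρ^4 ≥ 56/102 = 28/51, giving ρ ≥ (28/51)^(1/4) ≈ 0.861.

0.861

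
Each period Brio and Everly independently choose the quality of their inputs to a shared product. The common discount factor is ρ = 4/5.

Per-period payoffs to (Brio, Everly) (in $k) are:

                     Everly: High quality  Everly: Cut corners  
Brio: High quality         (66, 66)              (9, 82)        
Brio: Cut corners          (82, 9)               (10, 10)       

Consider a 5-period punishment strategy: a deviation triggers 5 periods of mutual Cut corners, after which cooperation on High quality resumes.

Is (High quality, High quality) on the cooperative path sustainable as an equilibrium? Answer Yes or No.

Yes

Comparing payoff streams over the 6 periods until play realigns: cooperate → 66(1+ρ+…+ρ^5); deviate → 82 + 10(ρ+…+ρ^5).
Cooperation is sustained iff (66−10)(ρ+…+ρ^5) ≥ 82−66.
ρ+…+ρ^5 = 4/5·(1−(4/5)^5)/(1−4/5) = 2.6893, and (82−66)/(66−10) = 0.2857.
2.6893 ≥ 0.2857, so cooperation is sustainable.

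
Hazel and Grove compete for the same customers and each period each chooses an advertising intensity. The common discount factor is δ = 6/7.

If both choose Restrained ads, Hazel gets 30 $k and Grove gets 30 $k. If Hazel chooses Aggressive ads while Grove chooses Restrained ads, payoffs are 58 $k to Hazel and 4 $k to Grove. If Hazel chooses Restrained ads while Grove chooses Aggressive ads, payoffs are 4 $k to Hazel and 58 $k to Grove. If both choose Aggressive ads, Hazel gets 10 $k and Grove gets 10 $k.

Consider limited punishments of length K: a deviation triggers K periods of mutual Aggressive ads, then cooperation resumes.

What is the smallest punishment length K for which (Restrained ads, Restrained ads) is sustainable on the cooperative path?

Need Σ_{k=1}^{K} δ^k ≥ (58−30)/(30−10) = 1.4000 at δ = 6/7.
At K = 1 the sum is 0.8571 < 1.4000; at K = 2 it is 1.5918 ≥ 1.4000.
So the minimum punishment length is K = 2.

2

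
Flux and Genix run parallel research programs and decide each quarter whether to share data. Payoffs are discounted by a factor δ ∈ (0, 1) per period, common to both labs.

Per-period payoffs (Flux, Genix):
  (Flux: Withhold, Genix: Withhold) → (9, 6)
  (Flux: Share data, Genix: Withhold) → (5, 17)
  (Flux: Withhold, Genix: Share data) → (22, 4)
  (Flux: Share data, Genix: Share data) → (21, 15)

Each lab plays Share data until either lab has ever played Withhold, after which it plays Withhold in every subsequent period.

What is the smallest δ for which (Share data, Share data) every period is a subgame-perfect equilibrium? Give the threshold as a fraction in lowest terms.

2/11

Flux: cooperation gives 21 each period; deviation gives 22 once then 9 forever.
  21/(1−δ) ≥ 22 + 9δ/(1−δ) ⇒ δ ≥ 1/13.
Genix: cooperation gives 15 each period; deviation gives 17 once then 6 forever.
  δ ≥ 2/11.
Both must hold, so the binding constraint is Genix's: δ ≥ 2/11.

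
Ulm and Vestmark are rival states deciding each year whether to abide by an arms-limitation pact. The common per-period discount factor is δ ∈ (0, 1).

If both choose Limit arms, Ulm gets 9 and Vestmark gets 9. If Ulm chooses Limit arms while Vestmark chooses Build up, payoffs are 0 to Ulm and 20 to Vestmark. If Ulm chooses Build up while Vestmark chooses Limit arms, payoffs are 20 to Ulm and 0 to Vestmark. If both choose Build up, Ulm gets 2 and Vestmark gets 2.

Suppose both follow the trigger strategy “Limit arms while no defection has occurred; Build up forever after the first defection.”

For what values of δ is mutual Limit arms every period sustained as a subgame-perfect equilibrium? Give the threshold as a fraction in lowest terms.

11/18

One-period gain from deviating is 20 − 9 = 11. The loss is 9 − 2 = 7 in every subsequent period, with present value 7·δ/(1−δ).
Deviation is unprofitable when 7·δ/(1−δ) ≥ 11, i.e. δ/(1−δ) ≥ 11/7.
Equivalently δ ≥ 11/(11+7) = 11/18.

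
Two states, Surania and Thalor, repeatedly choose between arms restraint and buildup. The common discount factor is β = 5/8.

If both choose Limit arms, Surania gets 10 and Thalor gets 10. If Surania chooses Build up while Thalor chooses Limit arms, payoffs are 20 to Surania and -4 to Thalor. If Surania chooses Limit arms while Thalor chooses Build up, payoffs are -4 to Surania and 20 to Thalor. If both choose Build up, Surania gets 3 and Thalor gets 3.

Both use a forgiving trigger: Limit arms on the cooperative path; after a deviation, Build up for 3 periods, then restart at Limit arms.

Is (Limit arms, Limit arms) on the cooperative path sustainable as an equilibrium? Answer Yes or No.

Comparing payoff streams over the 4 periods until play realigns: cooperate → 10(1+β+…+β^3); deviate → 20 + 3(β+…+β^3).
Cooperation is sustained iff (10−3)(β+…+β^3) ≥ 20−10.
β+…+β^3 = 5/8·(1−(5/8)^3)/(1−5/8) = 1.2598, and (20−10)/(10−3) = 1.4286.
1.2598 < 1.4286, so cooperation is not sustainable.

No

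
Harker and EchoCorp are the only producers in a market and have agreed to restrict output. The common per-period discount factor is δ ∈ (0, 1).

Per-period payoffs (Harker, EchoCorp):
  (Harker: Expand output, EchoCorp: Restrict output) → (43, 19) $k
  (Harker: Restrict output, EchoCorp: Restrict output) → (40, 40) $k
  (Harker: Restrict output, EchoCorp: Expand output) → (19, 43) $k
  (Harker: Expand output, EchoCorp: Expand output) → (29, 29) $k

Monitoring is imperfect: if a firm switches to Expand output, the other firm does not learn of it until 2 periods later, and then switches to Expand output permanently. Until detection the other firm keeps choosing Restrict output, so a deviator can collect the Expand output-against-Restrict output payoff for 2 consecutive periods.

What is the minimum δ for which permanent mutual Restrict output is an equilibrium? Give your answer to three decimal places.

0.463

A deviator earns 43 for 2 periods, then 29 forever; cooperating earns 40 forever. Multiplying the IC by (1−δ):
40 ≥ 43(1−δ^2) + 29δ^2, so 14·δ^2 ≥ 3 and δ^2 ≥ 3/14.
δ ≥ (3/14)^(1/2) ≈ 0.463.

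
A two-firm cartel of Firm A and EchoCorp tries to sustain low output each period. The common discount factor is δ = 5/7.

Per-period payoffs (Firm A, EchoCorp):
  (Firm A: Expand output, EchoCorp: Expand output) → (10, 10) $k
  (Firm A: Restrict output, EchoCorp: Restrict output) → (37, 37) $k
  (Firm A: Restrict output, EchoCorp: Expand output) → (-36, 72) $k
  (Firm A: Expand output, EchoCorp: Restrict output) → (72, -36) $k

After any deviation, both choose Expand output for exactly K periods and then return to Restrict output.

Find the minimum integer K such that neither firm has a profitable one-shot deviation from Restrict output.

No profitable deviation requires (37−10)(δ+…+δ^K) ≥ 72−37, i.e. δ+…+δ^K ≥ 35/27 ≈ 1.2963.
With δ = 5/7, the partial sums are K=1: 0.7143, K=2: 1.2245, K=3: 1.5889.
K = 3 is the first length at which the sum reaches 1.2963.

3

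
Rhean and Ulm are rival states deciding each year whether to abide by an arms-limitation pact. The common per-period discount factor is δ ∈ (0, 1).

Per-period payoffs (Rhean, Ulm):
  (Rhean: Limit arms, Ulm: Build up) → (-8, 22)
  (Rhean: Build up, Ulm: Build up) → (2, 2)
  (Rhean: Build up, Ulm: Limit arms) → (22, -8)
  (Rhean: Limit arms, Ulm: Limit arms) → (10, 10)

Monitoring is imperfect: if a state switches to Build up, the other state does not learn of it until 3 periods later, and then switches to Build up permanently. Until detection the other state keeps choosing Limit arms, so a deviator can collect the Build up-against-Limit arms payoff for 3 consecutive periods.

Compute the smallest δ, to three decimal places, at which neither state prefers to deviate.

A deviator earns 22 for 3 periods, then 2 forever; cooperating earns 10 forever. Multiplying the IC by (1−δ):
10 ≥ 22(1−δ^3) + 2δ^3, so 20·δ^3 ≥ 12 and δ^3 ≥ 3/5.
δ ≥ (3/5)^(1/3) ≈ 0.843.

0.843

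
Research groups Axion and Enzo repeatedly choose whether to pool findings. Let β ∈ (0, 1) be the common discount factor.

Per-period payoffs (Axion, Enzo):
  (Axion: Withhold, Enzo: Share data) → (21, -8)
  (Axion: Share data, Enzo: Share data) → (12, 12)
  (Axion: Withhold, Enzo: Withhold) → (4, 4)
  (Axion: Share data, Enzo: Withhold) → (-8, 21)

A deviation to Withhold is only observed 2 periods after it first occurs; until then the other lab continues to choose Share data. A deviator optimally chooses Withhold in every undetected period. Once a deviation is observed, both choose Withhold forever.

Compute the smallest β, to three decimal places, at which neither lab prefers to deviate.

0.728

The best deviation is to choose Withhold for all 2 undetected periods, earning 21 each, then 4 forever once detected.
Deviation value: 21(1−β^2)/(1−β) + 4β^2/(1−β); cooperation value: 12/(1−β).
IC: 12 ≥ 21(1−β^2) + 4β^2 = 21 − 17β^2.
So β^2 ≥ 9/17, giving β ≥ (9/17)^(1/2) ≈ 0.728.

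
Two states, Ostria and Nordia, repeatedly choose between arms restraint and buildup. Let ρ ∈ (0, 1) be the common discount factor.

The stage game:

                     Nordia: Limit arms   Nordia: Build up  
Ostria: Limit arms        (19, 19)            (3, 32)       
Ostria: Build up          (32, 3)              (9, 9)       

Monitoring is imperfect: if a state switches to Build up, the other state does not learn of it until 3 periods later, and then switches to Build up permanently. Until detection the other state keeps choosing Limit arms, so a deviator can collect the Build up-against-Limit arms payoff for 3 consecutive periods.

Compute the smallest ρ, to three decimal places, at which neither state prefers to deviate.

The best deviation is to choose Build up for all 3 undetected periods, earning 32 each, then 9 forever once detected.
Deviation value: 32(1−ρ^3)/(1−ρ) + 9ρ^3/(1−ρ); cooperation value: 19/(1−ρ).
IC: 19 ≥ 32(1−ρ^3) + 9ρ^3 = 32 − 23ρ^3.
So ρ^3 ≥ 13/23, giving ρ ≥ (13/23)^(1/3) ≈ 0.827.

0.827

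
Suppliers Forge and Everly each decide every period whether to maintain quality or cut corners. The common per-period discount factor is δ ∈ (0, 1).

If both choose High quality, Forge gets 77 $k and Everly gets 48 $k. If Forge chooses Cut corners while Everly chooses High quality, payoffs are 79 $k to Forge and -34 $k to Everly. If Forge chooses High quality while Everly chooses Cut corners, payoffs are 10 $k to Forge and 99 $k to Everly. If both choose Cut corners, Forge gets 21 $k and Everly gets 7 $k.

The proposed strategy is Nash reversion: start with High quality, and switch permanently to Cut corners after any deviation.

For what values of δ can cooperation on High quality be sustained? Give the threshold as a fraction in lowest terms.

Forge's threshold: (79−77)/(79−21) = 1/29.
Everly's threshold: (99−48)/(99−7) = 51/92.
1/29 < 51/92, so Everly binds and δ* = 51/92.

51/92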